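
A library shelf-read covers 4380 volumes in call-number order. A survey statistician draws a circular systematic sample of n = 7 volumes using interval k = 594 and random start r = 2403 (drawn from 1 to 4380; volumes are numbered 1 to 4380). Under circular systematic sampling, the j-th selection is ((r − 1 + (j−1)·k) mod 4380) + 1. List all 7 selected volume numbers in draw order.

2403, 2997, 3591, 4185, 399, 993, 1587

Selection 1: 2403
Selection 2: 2403 + 594 = 2997
Selection 3: 2997 + 594 = 3591
Selection 4: 3591 + 594 = 4185
Selection 5: 4185 + 594 = 4779 → 4779 − 4380 = 399
Selection 6: 399 + 594 = 993
Selection 7: 993 + 594 = 1587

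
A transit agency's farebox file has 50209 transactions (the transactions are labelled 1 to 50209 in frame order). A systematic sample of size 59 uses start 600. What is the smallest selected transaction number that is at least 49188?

49958

k = 50209/59 = 851
Steps past start: ⌈(49188 − 600)/851⌉ = ⌈48588/851⌉ = 58
Selected transaction: 600 + 58×851 = 49958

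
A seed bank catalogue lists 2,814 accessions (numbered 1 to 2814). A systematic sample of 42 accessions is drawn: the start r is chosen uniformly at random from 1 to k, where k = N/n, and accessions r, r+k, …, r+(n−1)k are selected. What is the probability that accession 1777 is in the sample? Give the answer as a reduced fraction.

1/67

k = 2814/42 = 67.
Accession 1777 is selected iff r ≡ 1777 (mod 67); exactly one such r in {1,…,67}.
Inclusion probability = 1/67.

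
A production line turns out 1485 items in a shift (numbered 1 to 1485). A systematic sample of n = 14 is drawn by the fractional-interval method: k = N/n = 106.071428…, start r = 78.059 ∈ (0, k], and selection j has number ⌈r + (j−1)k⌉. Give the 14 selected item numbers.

79, 185, 291, 397, 503, 609, 715, 821, 927, 1033, 1139, 1245, 1351, 1457

j=1: r + 0k = 78.059 → ⌈·⌉ = 79
j=2: r + 1k = 184.130428… → ⌈·⌉ = 185
j=3: r + 2k = 290.201857… → ⌈·⌉ = 291
j=4: r + 3k = 396.273285… → ⌈·⌉ = 397
j=5: r + 4k = 502.344714… → ⌈·⌉ = 503
j=6: r + 5k = 608.416142… → ⌈·⌉ = 609
j=7: r + 6k = 714.487571… → ⌈·⌉ = 715
j=8: r + 7k = 820.559 → ⌈·⌉ = 821
j=9: r + 8k = 926.630428… → ⌈·⌉ = 927
j=10: r + 9k = 1032.701857… → ⌈·⌉ = 1033
j=11: r + 10k = 1138.773285… → ⌈·⌉ = 1139
j=12: r + 11k = 1244.844714… → ⌈·⌉ = 1245
j=13: r + 12k = 1350.916142… → ⌈·⌉ = 1351
j=14: r + 13k = 1456.987571… → ⌈·⌉ = 1457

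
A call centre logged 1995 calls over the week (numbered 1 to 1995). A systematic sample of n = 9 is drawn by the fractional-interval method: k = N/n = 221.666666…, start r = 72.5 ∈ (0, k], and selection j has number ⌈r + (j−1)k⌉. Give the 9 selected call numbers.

73, 295, 516, 738, 960, 1181, 1403, 1625, 1846

j=1: r + 0k = 72.5 → ⌈·⌉ = 73
j=2: r + 1k = 294.166666… → ⌈·⌉ = 295
j=3: r + 2k = 515.833333… → ⌈·⌉ = 516
j=4: r + 3k = 737.5 → ⌈·⌉ = 738
j=5: r + 4k = 959.166666… → ⌈·⌉ = 960
j=6: r + 5k = 1180.833333… → ⌈·⌉ = 1181
j=7: r + 6k = 1402.5 → ⌈·⌉ = 1403
j=8: r + 7k = 1624.166666… → ⌈·⌉ = 1625
j=9: r + 8k = 1845.833333… → ⌈·⌉ = 1846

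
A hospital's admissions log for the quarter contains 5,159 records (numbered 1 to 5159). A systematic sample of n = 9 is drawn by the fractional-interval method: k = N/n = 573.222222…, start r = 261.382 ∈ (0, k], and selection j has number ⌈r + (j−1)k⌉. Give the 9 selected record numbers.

262, 835, 1408, 1982, 2555, 3128, 3701, 4274, 4848

j=1: r + 0k = 261.382 → ⌈·⌉ = 262
j=2: r + 1k = 834.604222… → ⌈·⌉ = 835
j=3: r + 2k = 1407.826444… → ⌈·⌉ = 1408
j=4: r + 3k = 1981.048666… → ⌈·⌉ = 1982
j=5: r + 4k = 2554.270888… → ⌈·⌉ = 2555
j=6: r + 5k = 3127.493111… → ⌈·⌉ = 3128
j=7: r + 6k = 3700.715333… → ⌈·⌉ = 3701
j=8: r + 7k = 4273.937555… → ⌈·⌉ = 4274
j=9: r + 8k = 4847.159777… → ⌈·⌉ = 4848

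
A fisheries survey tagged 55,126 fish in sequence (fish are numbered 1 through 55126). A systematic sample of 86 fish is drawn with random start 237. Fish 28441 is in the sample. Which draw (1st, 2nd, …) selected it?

k = 55126/86 = 641
position = (28441 − 237)/641 + 1 = 28204/641 + 1 = 44 + 1 = 45

45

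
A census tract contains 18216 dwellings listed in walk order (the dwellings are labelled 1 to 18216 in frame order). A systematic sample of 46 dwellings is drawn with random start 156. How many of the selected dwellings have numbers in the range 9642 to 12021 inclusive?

k = 18216/46 = 396
First selection ≥ 9642: 156 + ⌈(9642−156)/396⌉·396 = 156 + 24×396 = 9660
Last selection ≤ 12021: 156 + ⌊(12021−156)/396⌋·396 = 156 + 29×396 = 11640
Count = 29 − 24 + 1 = 6

6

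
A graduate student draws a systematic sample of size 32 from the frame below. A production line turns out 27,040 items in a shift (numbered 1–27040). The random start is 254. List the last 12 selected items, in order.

17154, 17999, 18844, 19689, 20534, 21379, 22224, 23069, 23914, 24759, 25604, 26449

k = N/n = 27040/32 = 845
21st selection = 254 + 20×845 = 17154
22nd: 17154 + 845 = 17999
23rd: 17999 + 845 = 18844
24th: 18844 + 845 = 19689
25th: 19689 + 845 = 20534
26th: 20534 + 845 = 21379
27th: 21379 + 845 = 22224
28th: 22224 + 845 = 23069
29th: 23069 + 845 = 23914
30th: 23914 + 845 = 24759
31st: 24759 + 845 = 25604
32nd: 25604 + 845 = 26449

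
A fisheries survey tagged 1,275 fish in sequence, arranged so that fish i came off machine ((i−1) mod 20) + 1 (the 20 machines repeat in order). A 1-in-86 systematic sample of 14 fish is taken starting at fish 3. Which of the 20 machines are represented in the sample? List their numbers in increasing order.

Consecutive selections differ by k = 86, so their machine numbers differ by 86 mod 20 = 6.
gcd(86, 20) = 2, so the sample visits 20/2 = 10 distinct residues mod 20.
Start 3 is machine 3; the machines hit are 1, 3, 5, 7, 9, 11, 13, 15, 17, 19.

1, 3, 5, 7, 9, 11, 13, 15, 17, 19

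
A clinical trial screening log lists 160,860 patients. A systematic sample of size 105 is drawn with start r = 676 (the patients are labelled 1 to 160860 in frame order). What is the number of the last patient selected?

k = 160860/105 = 1532
105th selection = r + (105−1)·k = 676 + 104×1532 = 676 + 159328 = 160004

160004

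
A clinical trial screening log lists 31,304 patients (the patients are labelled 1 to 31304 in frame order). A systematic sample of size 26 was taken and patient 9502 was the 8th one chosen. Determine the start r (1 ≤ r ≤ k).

1074

k = 31304/26 = 1204
r = 9502 − (8−1)×1204 = 9502 − 8428 = 1074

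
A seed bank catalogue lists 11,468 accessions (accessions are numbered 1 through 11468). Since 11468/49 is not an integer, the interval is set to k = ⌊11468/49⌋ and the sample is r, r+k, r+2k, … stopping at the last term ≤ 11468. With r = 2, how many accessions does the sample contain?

k = ⌊11468/49⌋ = 234
Achieved size = ⌊(11468 − 2)/234⌋ + 1 = ⌊11466/234⌋ + 1 = 49 + 1 = 50
(last selection: 2 + 49×234 = 11468 ≤ 11468; next would be 11702 > 11468)

50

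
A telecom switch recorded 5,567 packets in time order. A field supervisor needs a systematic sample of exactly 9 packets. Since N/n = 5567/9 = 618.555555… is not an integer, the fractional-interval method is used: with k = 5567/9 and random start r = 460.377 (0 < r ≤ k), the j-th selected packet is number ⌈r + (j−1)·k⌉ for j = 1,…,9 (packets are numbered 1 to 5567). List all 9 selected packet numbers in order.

j=1: r + 0k = 460.377 → ⌈·⌉ = 461
j=2: r + 1k = 1078.932555… → ⌈·⌉ = 1079
j=3: r + 2k = 1697.488111… → ⌈·⌉ = 1698
j=4: r + 3k = 2316.043666… → ⌈·⌉ = 2317
j=5: r + 4k = 2934.599222… → ⌈·⌉ = 2935
j=6: r + 5k = 3553.154777… → ⌈·⌉ = 3554
j=7: r + 6k = 4171.710333… → ⌈·⌉ = 4172
j=8: r + 7k = 4790.265888… → ⌈·⌉ = 4791
j=9: r + 8k = 5408.821444… → ⌈·⌉ = 5409

461, 1079, 1698, 2317, 2935, 3554, 4172, 4791, 5409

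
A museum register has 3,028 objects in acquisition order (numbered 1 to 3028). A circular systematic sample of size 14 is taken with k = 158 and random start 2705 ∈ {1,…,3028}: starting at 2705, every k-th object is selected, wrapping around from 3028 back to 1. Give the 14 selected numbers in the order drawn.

2705, 2863, 3021, 151, 309, 467, 625, 783, 941, 1099, 1257, 1415, 1573, 1731

Selection 1: 2705
Selection 2: 2705 + 158 = 2863
Selection 3: 2863 + 158 = 3021
Selection 4: 3021 + 158 = 3179 → 3179 − 3028 = 151
Selection 5: 151 + 158 = 309
Selection 6: 309 + 158 = 467
Selection 7: 467 + 158 = 625
Selection 8: 625 + 158 = 783
Selection 9: 783 + 158 = 941
Selection 10: 941 + 158 = 1099
Selection 11: 1099 + 158 = 1257
Selection 12: 1257 + 158 = 1415
Selection 13: 1415 + 158 = 1573
Selection 14: 1573 + 158 = 1731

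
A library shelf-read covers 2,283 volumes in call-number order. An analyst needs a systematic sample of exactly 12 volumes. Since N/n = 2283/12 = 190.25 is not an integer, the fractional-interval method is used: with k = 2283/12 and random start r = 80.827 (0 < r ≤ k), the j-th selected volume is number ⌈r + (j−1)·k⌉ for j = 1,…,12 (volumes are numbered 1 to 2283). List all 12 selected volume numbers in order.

81, 272, 462, 652, 842, 1033, 1223, 1413, 1603, 1794, 1984, 2174

j=1: r + 0k = 80.827 → ⌈·⌉ = 81
j=2: r + 1k = 271.077 → ⌈·⌉ = 272
j=3: r + 2k = 461.327 → ⌈·⌉ = 462
j=4: r + 3k = 651.577 → ⌈·⌉ = 652
j=5: r + 4k = 841.827 → ⌈·⌉ = 842
j=6: r + 5k = 1032.077 → ⌈·⌉ = 1033
j=7: r + 6k = 1222.327 → ⌈·⌉ = 1223
j=8: r + 7k = 1412.577 → ⌈·⌉ = 1413
j=9: r + 8k = 1602.827 → ⌈·⌉ = 1603
j=10: r + 9k = 1793.077 → ⌈·⌉ = 1794
j=11: r + 10k = 1983.327 → ⌈·⌉ = 1984
j=12: r + 11k = 2173.577 → ⌈·⌉ = 2174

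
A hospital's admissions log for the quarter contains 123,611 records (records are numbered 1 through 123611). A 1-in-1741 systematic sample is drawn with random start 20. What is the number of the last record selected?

k = 1741
71st selection = r + (71−1)·k = 20 + 70×1741 = 20 + 121870 = 121890

121890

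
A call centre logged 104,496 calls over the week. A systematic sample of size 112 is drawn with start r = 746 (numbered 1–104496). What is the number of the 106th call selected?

98711

k = 104496/112 = 933
106th selection = r + (106−1)·k = 746 + 105×933 = 746 + 97965 = 98711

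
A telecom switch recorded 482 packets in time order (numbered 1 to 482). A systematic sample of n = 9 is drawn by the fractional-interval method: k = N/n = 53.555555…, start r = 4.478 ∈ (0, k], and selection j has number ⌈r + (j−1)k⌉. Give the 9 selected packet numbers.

5, 59, 112, 166, 219, 273, 326, 380, 433

j=1: r + 0k = 4.478 → ⌈·⌉ = 5
j=2: r + 1k = 58.033555… → ⌈·⌉ = 59
j=3: r + 2k = 111.589111… → ⌈·⌉ = 112
j=4: r + 3k = 165.144666… → ⌈·⌉ = 166
j=5: r + 4k = 218.700222… → ⌈·⌉ = 219
j=6: r + 5k = 272.255777… → ⌈·⌉ = 273
j=7: r + 6k = 325.811333… → ⌈·⌉ = 326
j=8: r + 7k = 379.366888… → ⌈·⌉ = 380
j=9: r + 8k = 432.922444… → ⌈·⌉ = 433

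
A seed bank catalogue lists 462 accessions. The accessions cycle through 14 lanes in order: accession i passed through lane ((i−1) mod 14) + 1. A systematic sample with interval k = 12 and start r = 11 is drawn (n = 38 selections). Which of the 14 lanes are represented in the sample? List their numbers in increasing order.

1, 3, 5, 7, 9, 11, 13

Consecutive selections differ by k = 12, so their lane numbers differ by 12 mod 14 = 12.
gcd(12, 14) = 2, so the sample visits 14/2 = 7 distinct residues mod 14.
Start 11 is lane 11; the lanes hit are 1, 3, 5, 7, 9, 11, 13.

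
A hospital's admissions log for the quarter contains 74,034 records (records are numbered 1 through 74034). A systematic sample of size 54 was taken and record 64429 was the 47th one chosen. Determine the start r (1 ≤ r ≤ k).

k = 74034/54 = 1371
r = 64429 − (47−1)×1371 = 64429 − 63066 = 1363

1363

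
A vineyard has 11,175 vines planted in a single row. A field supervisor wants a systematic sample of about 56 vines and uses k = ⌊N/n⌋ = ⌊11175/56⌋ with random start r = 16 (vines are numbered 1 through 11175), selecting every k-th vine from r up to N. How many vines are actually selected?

57

k = ⌊11175/56⌋ = 199
Achieved size = ⌊(11175 − 16)/199⌋ + 1 = ⌊11159/199⌋ + 1 = 56 + 1 = 57
(last selection: 16 + 56×199 = 11160 ≤ 11175; next would be 11359 > 11175)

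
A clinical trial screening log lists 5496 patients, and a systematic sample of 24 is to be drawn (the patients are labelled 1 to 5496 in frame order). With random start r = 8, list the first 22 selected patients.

k = N/n = 5496/24 = 229
patient 1: 8
patient 2: 8 + 229 = 237
patient 3: 237 + 229 = 466
patient 4: 466 + 229 = 695
patient 5: 695 + 229 = 924
patient 6: 924 + 229 = 1153
patient 7: 1153 + 229 = 1382
patient 8: 1382 + 229 = 1611
patient 9: 1611 + 229 = 1840
patient 10: 1840 + 229 = 2069
patient 11: 2069 + 229 = 2298
patient 12: 2298 + 229 = 2527
patient 13: 2527 + 229 = 2756
patient 14: 2756 + 229 = 2985
patient 15: 2985 + 229 = 3214
patient 16: 3214 + 229 = 3443
patient 17: 3443 + 229 = 3672
patient 18: 3672 + 229 = 3901
patient 19: 3901 + 229 = 4130
patient 20: 4130 + 229 = 4359
patient 21: 4359 + 229 = 4588
patient 22: 4588 + 229 = 4817

8, 237, 466, 695, 924, 1153, 1382, 1611, 1840, 2069, 2298, 2527, 2756, 2985, 3214, 3443, 3672, 3901, 4130, 4359, 4588, 4817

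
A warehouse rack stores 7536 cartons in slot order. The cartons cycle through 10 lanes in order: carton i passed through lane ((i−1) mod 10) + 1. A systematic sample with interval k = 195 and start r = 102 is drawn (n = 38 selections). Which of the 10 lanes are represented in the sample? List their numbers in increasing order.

2, 7

Consecutive selections differ by k = 195, so their lane numbers differ by 195 mod 10 = 5.
gcd(195, 10) = 5, so the sample visits 10/5 = 2 distinct residues mod 10.
Start 102 is lane 2; the lanes hit are 2, 7.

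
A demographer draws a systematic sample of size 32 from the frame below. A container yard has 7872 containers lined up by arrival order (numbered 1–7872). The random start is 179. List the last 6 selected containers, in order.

k = N/n = 7872/32 = 246
27th selection = 179 + 26×246 = 6575
28th: 6575 + 246 = 6821
29th: 6821 + 246 = 7067
30th: 7067 + 246 = 7313
31st: 7313 + 246 = 7559
32nd: 7559 + 246 = 7805

6575, 6821, 7067, 7313, 7559, 7805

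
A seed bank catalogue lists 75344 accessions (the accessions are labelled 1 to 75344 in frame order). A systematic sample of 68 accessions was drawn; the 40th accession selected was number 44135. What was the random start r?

923

k = 75344/68 = 1108
r = 44135 − (40−1)×1108 = 44135 − 43212 = 923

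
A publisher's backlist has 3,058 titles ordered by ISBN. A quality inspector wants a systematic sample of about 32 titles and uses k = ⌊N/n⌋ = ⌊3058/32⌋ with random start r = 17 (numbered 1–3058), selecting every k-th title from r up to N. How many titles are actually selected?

33

k = ⌊3058/32⌋ = 95
Achieved size = ⌊(3058 − 17)/95⌋ + 1 = ⌊3041/95⌋ + 1 = 32 + 1 = 33
(last selection: 17 + 32×95 = 3057 ≤ 3058; next would be 3152 > 3058)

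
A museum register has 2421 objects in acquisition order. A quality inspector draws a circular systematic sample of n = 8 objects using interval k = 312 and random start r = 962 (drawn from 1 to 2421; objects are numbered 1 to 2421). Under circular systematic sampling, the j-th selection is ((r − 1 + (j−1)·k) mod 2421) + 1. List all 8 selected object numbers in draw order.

Selection 1: 962
Selection 2: 962 + 312 = 1274
Selection 3: 1274 + 312 = 1586
Selection 4: 1586 + 312 = 1898
Selection 5: 1898 + 312 = 2210
Selection 6: 2210 + 312 = 2522 → 2522 − 2421 = 101
Selection 7: 101 + 312 = 413
Selection 8: 413 + 312 = 725

962, 1274, 1586, 1898, 2210, 101, 413, 725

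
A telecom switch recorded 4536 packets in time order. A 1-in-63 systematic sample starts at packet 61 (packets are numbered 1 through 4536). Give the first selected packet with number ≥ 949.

1006

k = 63
Steps past start: ⌈(949 − 61)/63⌉ = ⌈888/63⌉ = 15
Selected packet: 61 + 15×63 = 1006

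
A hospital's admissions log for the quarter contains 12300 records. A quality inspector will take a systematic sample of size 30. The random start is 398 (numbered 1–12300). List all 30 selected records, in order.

398, 808, 1218, 1628, 2038, 2448, 2858, 3268, 3678, 4088, 4498, 4908, 5318, 5728, 6138, 6548, 6958, 7368, 7778, 8188, 8598, 9008, 9418, 9828, 10238, 10648, 11058, 11468, 11878, 12288

k = N/n = 12300/30 = 410
record 1: 398
record 2: 398 + 410 = 808
record 3: 808 + 410 = 1218
record 4: 1218 + 410 = 1628
record 5: 1628 + 410 = 2038
record 6: 2038 + 410 = 2448
record 7: 2448 + 410 = 2858
record 8: 2858 + 410 = 3268
record 9: 3268 + 410 = 3678
record 10: 3678 + 410 = 4088
record 11: 4088 + 410 = 4498
record 12: 4498 + 410 = 4908
record 13: 4908 + 410 = 5318
record 14: 5318 + 410 = 5728
record 15: 5728 + 410 = 6138
record 16: 6138 + 410 = 6548
record 17: 6548 + 410 = 6958
record 18: 6958 + 410 = 7368
record 19: 7368 + 410 = 7778
record 20: 7778 + 410 = 8188
record 21: 8188 + 410 = 8598
record 22: 8598 + 410 = 9008
record 23: 9008 + 410 = 9418
record 24: 9418 + 410 = 9828
record 25: 9828 + 410 = 10238
record 26: 10238 + 410 = 10648
record 27: 10648 + 410 = 11058
record 28: 11058 + 410 = 11468
record 29: 11468 + 410 = 11878
record 30: 11878 + 410 = 12288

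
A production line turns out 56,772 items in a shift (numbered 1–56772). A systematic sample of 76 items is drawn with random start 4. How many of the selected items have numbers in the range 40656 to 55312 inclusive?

20

k = 56772/76 = 747
First selection ≥ 40656: 4 + ⌈(40656−4)/747⌉·747 = 4 + 55×747 = 41089
Last selection ≤ 55312: 4 + ⌊(55312−4)/747⌋·747 = 4 + 74×747 = 55282
Count = 74 − 55 + 1 = 20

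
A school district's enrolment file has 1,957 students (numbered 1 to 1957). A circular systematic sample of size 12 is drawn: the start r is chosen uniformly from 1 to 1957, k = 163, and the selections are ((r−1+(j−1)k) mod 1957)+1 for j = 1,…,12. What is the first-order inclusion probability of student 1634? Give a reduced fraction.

12/1957

For each position j, as r ranges over 1…1957 the j-th selection hits every student exactly once, so student 1634 is selected for exactly 12 of the 1957 starts.
Inclusion probability = 12/1957.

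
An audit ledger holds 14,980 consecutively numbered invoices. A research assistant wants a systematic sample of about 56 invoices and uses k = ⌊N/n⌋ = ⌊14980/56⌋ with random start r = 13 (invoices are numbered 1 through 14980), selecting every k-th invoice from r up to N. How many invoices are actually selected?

k = ⌊14980/56⌋ = 267
Achieved size = ⌊(14980 − 13)/267⌋ + 1 = ⌊14967/267⌋ + 1 = 56 + 1 = 57
(last selection: 13 + 56×267 = 14965 ≤ 14980; next would be 15232 > 14980)

57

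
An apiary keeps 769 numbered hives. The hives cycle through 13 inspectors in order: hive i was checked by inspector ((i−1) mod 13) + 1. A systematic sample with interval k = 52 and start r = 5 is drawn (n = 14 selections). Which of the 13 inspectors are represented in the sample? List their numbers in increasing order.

5

Consecutive selections differ by k = 52, so their inspector numbers differ by 52 mod 13 = 0.
gcd(52, 13) = 13, so the sample visits 13/13 = 1 distinct residues mod 13.
Start 5 is inspector 5; the inspectors hit are 5.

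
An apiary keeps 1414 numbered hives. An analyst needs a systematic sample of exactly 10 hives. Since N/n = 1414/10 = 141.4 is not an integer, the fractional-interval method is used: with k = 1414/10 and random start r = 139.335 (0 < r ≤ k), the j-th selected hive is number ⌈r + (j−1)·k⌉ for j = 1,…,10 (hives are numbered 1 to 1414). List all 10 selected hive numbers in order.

140, 281, 423, 564, 705, 847, 988, 1130, 1271, 1412

j=1: r + 0k = 139.335 → ⌈·⌉ = 140
j=2: r + 1k = 280.735 → ⌈·⌉ = 281
j=3: r + 2k = 422.135 → ⌈·⌉ = 423
j=4: r + 3k = 563.535 → ⌈·⌉ = 564
j=5: r + 4k = 704.935 → ⌈·⌉ = 705
j=6: r + 5k = 846.335 → ⌈·⌉ = 847
j=7: r + 6k = 987.735 → ⌈·⌉ = 988
j=8: r + 7k = 1129.135 → ⌈·⌉ = 1130
j=9: r + 8k = 1270.535 → ⌈·⌉ = 1271
j=10: r + 9k = 1411.935 → ⌈·⌉ = 1412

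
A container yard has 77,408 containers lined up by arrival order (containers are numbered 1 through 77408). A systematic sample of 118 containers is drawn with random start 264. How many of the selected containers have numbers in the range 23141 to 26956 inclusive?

k = 77408/118 = 656
First selection ≥ 23141: 264 + ⌈(23141−264)/656⌉·656 = 264 + 35×656 = 23224
Last selection ≤ 26956: 264 + ⌊(26956−264)/656⌋·656 = 264 + 40×656 = 26504
Count = 40 − 35 + 1 = 6

6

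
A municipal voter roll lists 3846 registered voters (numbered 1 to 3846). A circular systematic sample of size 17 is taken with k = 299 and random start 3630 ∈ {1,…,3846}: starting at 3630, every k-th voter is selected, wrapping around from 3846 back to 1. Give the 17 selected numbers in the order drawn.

3630, 83, 382, 681, 980, 1279, 1578, 1877, 2176, 2475, 2774, 3073, 3372, 3671, 124, 423, 722

Selection 1: 3630
Selection 2: 3630 + 299 = 3929 → 3929 − 3846 = 83
Selection 3: 83 + 299 = 382
Selection 4: 382 + 299 = 681
Selection 5: 681 + 299 = 980
Selection 6: 980 + 299 = 1279
Selection 7: 1279 + 299 = 1578
Selection 8: 1578 + 299 = 1877
Selection 9: 1877 + 299 = 2176
Selection 10: 2176 + 299 = 2475
Selection 11: 2475 + 299 = 2774
Selection 12: 2774 + 299 = 3073
Selection 13: 3073 + 299 = 3372
Selection 14: 3372 + 299 = 3671
Selection 15: 3671 + 299 = 3970 → 3970 − 3846 = 124
Selection 16: 124 + 299 = 423
Selection 17: 423 + 299 = 722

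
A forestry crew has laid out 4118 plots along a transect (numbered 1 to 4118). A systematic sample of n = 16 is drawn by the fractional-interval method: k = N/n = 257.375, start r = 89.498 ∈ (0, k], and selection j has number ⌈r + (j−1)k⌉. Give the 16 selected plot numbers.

90, 347, 605, 862, 1119, 1377, 1634, 1892, 2149, 2406, 2664, 2921, 3178, 3436, 3693, 3951

j=1: r + 0k = 89.498 → ⌈·⌉ = 90
j=2: r + 1k = 346.873 → ⌈·⌉ = 347
j=3: r + 2k = 604.248 → ⌈·⌉ = 605
j=4: r + 3k = 861.623 → ⌈·⌉ = 862
j=5: r + 4k = 1118.998 → ⌈·⌉ = 1119
j=6: r + 5k = 1376.373 → ⌈·⌉ = 1377
j=7: r + 6k = 1633.748 → ⌈·⌉ = 1634
j=8: r + 7k = 1891.123 → ⌈·⌉ = 1892
j=9: r + 8k = 2148.498 → ⌈·⌉ = 2149
j=10: r + 9k = 2405.873 → ⌈·⌉ = 2406
j=11: r + 10k = 2663.248 → ⌈·⌉ = 2664
j=12: r + 11k = 2920.623 → ⌈·⌉ = 2921
j=13: r + 12k = 3177.998 → ⌈·⌉ = 3178
j=14: r + 13k = 3435.373 → ⌈·⌉ = 3436
j=15: r + 14k = 3692.748 → ⌈·⌉ = 3693
j=16: r + 15k = 3950.123 → ⌈·⌉ = 3951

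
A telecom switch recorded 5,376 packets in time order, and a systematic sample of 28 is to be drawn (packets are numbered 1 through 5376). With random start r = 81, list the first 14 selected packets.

81, 273, 465, 657, 849, 1041, 1233, 1425, 1617, 1809, 2001, 2193, 2385, 2577

k = N/n = 5376/28 = 192
packet 1: 81
packet 2: 81 + 192 = 273
packet 3: 273 + 192 = 465
packet 4: 465 + 192 = 657
packet 5: 657 + 192 = 849
packet 6: 849 + 192 = 1041
packet 7: 1041 + 192 = 1233
packet 8: 1233 + 192 = 1425
packet 9: 1425 + 192 = 1617
packet 10: 1617 + 192 = 1809
packet 11: 1809 + 192 = 2001
packet 12: 2001 + 192 = 2193
packet 13: 2193 + 192 = 2385
packet 14: 2385 + 192 = 2577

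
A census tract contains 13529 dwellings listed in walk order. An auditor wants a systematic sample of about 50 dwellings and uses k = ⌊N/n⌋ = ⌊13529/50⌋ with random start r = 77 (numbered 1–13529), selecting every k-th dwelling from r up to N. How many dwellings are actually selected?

k = ⌊13529/50⌋ = 270
Achieved size = ⌊(13529 − 77)/270⌋ + 1 = ⌊13452/270⌋ + 1 = 49 + 1 = 50
(last selection: 77 + 49×270 = 13307 ≤ 13529; next would be 13577 > 13529)

50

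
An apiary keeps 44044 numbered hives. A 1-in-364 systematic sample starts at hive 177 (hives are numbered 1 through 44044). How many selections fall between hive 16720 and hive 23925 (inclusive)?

k = 364
First selection ≥ 16720: 177 + ⌈(16720−177)/364⌉·364 = 177 + 46×364 = 16921
Last selection ≤ 23925: 177 + ⌊(23925−177)/364⌋·364 = 177 + 65×364 = 23837
Count = 65 − 46 + 1 = 20

20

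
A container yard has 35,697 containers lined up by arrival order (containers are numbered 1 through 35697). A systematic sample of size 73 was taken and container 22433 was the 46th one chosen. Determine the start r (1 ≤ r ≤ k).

k = 35697/73 = 489
r = 22433 − (46−1)×489 = 22433 − 22005 = 428

428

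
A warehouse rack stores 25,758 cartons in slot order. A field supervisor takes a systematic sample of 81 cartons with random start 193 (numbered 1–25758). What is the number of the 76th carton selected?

k = 25758/81 = 318
76th selection = r + (76−1)·k = 193 + 75×318 = 193 + 23850 = 24043

24043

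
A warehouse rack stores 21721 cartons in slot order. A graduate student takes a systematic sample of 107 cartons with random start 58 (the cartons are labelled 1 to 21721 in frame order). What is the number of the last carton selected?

k = 21721/107 = 203
107th selection = r + (107−1)·k = 58 + 106×203 = 58 + 21518 = 21576

21576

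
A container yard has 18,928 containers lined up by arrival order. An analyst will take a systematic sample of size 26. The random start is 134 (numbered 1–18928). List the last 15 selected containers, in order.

k = N/n = 18928/26 = 728
12th selection = 134 + 11×728 = 8142
13th: 8142 + 728 = 8870
14th: 8870 + 728 = 9598
15th: 9598 + 728 = 10326
16th: 10326 + 728 = 11054
17th: 11054 + 728 = 11782
18th: 11782 + 728 = 12510
19th: 12510 + 728 = 13238
20th: 13238 + 728 = 13966
21st: 13966 + 728 = 14694
22nd: 14694 + 728 = 15422
23rd: 15422 + 728 = 16150
24th: 16150 + 728 = 16878
25th: 16878 + 728 = 17606
26th: 17606 + 728 = 18334

8142, 8870, 9598, 10326, 11054, 11782, 12510, 13238, 13966, 14694, 15422, 16150, 16878, 17606, 18334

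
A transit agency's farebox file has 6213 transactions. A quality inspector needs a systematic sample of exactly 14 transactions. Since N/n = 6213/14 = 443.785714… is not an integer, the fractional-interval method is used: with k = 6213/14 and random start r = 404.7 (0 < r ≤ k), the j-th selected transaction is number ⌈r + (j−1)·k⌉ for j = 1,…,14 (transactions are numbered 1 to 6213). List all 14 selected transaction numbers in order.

405, 849, 1293, 1737, 2180, 2624, 3068, 3512, 3955, 4399, 4843, 5287, 5731, 6174

j=1: r + 0k = 404.7 → ⌈·⌉ = 405
j=2: r + 1k = 848.485714… → ⌈·⌉ = 849
j=3: r + 2k = 1292.271428… → ⌈·⌉ = 1293
j=4: r + 3k = 1736.057142… → ⌈·⌉ = 1737
j=5: r + 4k = 2179.842857… → ⌈·⌉ = 2180
j=6: r + 5k = 2623.628571… → ⌈·⌉ = 2624
j=7: r + 6k = 3067.414285… → ⌈·⌉ = 3068
j=8: r + 7k = 3511.2 → ⌈·⌉ = 3512
j=9: r + 8k = 3954.985714… → ⌈·⌉ = 3955
j=10: r + 9k = 4398.771428… → ⌈·⌉ = 4399
j=11: r + 10k = 4842.557142… → ⌈·⌉ = 4843
j=12: r + 11k = 5286.342857… → ⌈·⌉ = 5287
j=13: r + 12k = 5730.128571… → ⌈·⌉ = 5731
j=14: r + 13k = 6173.914285… → ⌈·⌉ = 6174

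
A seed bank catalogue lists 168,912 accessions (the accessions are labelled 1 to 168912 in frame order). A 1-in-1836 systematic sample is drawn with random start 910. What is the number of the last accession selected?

k = 1836
92nd selection = r + (92−1)·k = 910 + 91×1836 = 910 + 167076 = 167986

167986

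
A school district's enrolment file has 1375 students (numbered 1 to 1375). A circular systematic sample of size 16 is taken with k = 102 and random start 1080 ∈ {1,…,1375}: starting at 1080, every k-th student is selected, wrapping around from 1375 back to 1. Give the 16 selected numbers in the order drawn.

Selection 1: 1080
Selection 2: 1080 + 102 = 1182
Selection 3: 1182 + 102 = 1284
Selection 4: 1284 + 102 = 1386 → 1386 − 1375 = 11
Selection 5: 11 + 102 = 113
Selection 6: 113 + 102 = 215
Selection 7: 215 + 102 = 317
Selection 8: 317 + 102 = 419
Selection 9: 419 + 102 = 521
Selection 10: 521 + 102 = 623
Selection 11: 623 + 102 = 725
Selection 12: 725 + 102 = 827
Selection 13: 827 + 102 = 929
Selection 14: 929 + 102 = 1031
Selection 15: 1031 + 102 = 1133
Selection 16: 1133 + 102 = 1235

1080, 1182, 1284, 11, 113, 215, 317, 419, 521, 623, 725, 827, 929, 1031, 1133, 1235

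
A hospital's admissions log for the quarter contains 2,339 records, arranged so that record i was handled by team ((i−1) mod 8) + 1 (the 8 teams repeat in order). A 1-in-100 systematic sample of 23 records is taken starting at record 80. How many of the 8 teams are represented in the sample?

2

Consecutive selections differ by k = 100, so their team numbers differ by 100 mod 8 = 4.
gcd(100, 8) = 4, so the sample visits 8/4 = 2 distinct residues mod 8.
Start 80 is team 8; the teams hit are 4, 8.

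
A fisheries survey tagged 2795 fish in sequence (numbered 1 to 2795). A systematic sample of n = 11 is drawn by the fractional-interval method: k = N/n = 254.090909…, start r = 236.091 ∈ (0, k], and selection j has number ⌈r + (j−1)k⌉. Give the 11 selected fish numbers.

j=1: r + 0k = 236.091 → ⌈·⌉ = 237
j=2: r + 1k = 490.181909… → ⌈·⌉ = 491
j=3: r + 2k = 744.272818… → ⌈·⌉ = 745
j=4: r + 3k = 998.363727… → ⌈·⌉ = 999
j=5: r + 4k = 1252.454636… → ⌈·⌉ = 1253
j=6: r + 5k = 1506.545545… → ⌈·⌉ = 1507
j=7: r + 6k = 1760.636454… → ⌈·⌉ = 1761
j=8: r + 7k = 2014.727363… → ⌈·⌉ = 2015
j=9: r + 8k = 2268.818272… → ⌈·⌉ = 2269
j=10: r + 9k = 2522.909181… → ⌈·⌉ = 2523
j=11: r + 10k = 2777.000090… → ⌈·⌉ = 2778

237, 491, 745, 999, 1253, 1507, 1761, 2015, 2269, 2523, 2778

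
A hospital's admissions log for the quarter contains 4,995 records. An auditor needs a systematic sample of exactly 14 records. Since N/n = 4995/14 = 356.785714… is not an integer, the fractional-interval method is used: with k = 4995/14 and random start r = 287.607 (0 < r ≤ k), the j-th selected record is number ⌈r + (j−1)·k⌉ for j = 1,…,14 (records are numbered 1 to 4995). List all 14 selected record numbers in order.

j=1: r + 0k = 287.607 → ⌈·⌉ = 288
j=2: r + 1k = 644.392714… → ⌈·⌉ = 645
j=3: r + 2k = 1001.178428… → ⌈·⌉ = 1002
j=4: r + 3k = 1357.964142… → ⌈·⌉ = 1358
j=5: r + 4k = 1714.749857… → ⌈·⌉ = 1715
j=6: r + 5k = 2071.535571… → ⌈·⌉ = 2072
j=7: r + 6k = 2428.321285… → ⌈·⌉ = 2429
j=8: r + 7k = 2785.107 → ⌈·⌉ = 2786
j=9: r + 8k = 3141.892714… → ⌈·⌉ = 3142
j=10: r + 9k = 3498.678428… → ⌈·⌉ = 3499
j=11: r + 10k = 3855.464142… → ⌈·⌉ = 3856
j=12: r + 11k = 4212.249857… → ⌈·⌉ = 4213
j=13: r + 12k = 4569.035571… → ⌈·⌉ = 4570
j=14: r + 13k = 4925.821285… → ⌈·⌉ = 4926

288, 645, 1002, 1358, 1715, 2072, 2429, 2786, 3142, 3499, 3856, 4213, 4570, 4926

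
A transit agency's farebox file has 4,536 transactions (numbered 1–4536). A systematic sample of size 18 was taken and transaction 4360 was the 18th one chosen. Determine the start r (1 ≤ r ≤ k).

76

k = 4536/18 = 252
r = 4360 − (18−1)×252 = 4360 − 4284 = 76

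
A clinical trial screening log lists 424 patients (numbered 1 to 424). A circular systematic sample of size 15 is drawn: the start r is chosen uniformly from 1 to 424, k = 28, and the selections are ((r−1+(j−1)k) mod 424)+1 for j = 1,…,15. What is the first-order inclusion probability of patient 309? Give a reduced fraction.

15/424

For each position j, as r ranges over 1…424 the j-th selection hits every patient exactly once, so patient 309 is selected for exactly 15 of the 424 starts.
Inclusion probability = 15/424.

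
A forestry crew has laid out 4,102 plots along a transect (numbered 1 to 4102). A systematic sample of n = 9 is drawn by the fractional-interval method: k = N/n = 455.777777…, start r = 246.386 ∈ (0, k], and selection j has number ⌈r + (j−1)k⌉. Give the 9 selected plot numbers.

j=1: r + 0k = 246.386 → ⌈·⌉ = 247
j=2: r + 1k = 702.163777… → ⌈·⌉ = 703
j=3: r + 2k = 1157.941555… → ⌈·⌉ = 1158
j=4: r + 3k = 1613.719333… → ⌈·⌉ = 1614
j=5: r + 4k = 2069.497111… → ⌈·⌉ = 2070
j=6: r + 5k = 2525.274888… → ⌈·⌉ = 2526
j=7: r + 6k = 2981.052666… → ⌈·⌉ = 2982
j=8: r + 7k = 3436.830444… → ⌈·⌉ = 3437
j=9: r + 8k = 3892.608222… → ⌈·⌉ = 3893

247, 703, 1158, 1614, 2070, 2526, 2982, 3437, 3893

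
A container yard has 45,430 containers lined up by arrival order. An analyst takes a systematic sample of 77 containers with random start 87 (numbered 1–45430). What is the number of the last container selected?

44927

k = 45430/77 = 590
77th selection = r + (77−1)·k = 87 + 76×590 = 87 + 44840 = 44927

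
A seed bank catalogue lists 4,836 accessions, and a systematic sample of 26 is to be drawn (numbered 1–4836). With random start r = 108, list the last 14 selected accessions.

k = N/n = 4836/26 = 186
13th selection = 108 + 12×186 = 2340
14th: 2340 + 186 = 2526
15th: 2526 + 186 = 2712
16th: 2712 + 186 = 2898
17th: 2898 + 186 = 3084
18th: 3084 + 186 = 3270
19th: 3270 + 186 = 3456
20th: 3456 + 186 = 3642
21st: 3642 + 186 = 3828
22nd: 3828 + 186 = 4014
23rd: 4014 + 186 = 4200
24th: 4200 + 186 = 4386
25th: 4386 + 186 = 4572
26th: 4572 + 186 = 4758

2340, 2526, 2712, 2898, 3084, 3270, 3456, 3642, 3828, 4014, 4200, 4386, 4572, 4758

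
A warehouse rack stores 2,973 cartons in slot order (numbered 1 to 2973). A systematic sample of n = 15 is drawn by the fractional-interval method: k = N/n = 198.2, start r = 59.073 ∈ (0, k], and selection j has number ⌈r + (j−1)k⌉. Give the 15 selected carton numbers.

j=1: r + 0k = 59.073 → ⌈·⌉ = 60
j=2: r + 1k = 257.273 → ⌈·⌉ = 258
j=3: r + 2k = 455.473 → ⌈·⌉ = 456
j=4: r + 3k = 653.673 → ⌈·⌉ = 654
j=5: r + 4k = 851.873 → ⌈·⌉ = 852
j=6: r + 5k = 1050.073 → ⌈·⌉ = 1051
j=7: r + 6k = 1248.273 → ⌈·⌉ = 1249
j=8: r + 7k = 1446.473 → ⌈·⌉ = 1447
j=9: r + 8k = 1644.673 → ⌈·⌉ = 1645
j=10: r + 9k = 1842.873 → ⌈·⌉ = 1843
j=11: r + 10k = 2041.073 → ⌈·⌉ = 2042
j=12: r + 11k = 2239.273 → ⌈·⌉ = 2240
j=13: r + 12k = 2437.473 → ⌈·⌉ = 2438
j=14: r + 13k = 2635.673 → ⌈·⌉ = 2636
j=15: r + 14k = 2833.873 → ⌈·⌉ = 2834

60, 258, 456, 654, 852, 1051, 1249, 1447, 1645, 1843, 2042, 2240, 2438, 2636, 2834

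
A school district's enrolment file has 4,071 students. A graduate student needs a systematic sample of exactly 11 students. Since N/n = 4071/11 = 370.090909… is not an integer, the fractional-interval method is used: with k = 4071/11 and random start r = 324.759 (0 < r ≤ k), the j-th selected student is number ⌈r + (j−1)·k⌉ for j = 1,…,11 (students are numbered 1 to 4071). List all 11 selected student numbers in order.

325, 695, 1065, 1436, 1806, 2176, 2546, 2916, 3286, 3656, 4026

j=1: r + 0k = 324.759 → ⌈·⌉ = 325
j=2: r + 1k = 694.849909… → ⌈·⌉ = 695
j=3: r + 2k = 1064.940818… → ⌈·⌉ = 1065
j=4: r + 3k = 1435.031727… → ⌈·⌉ = 1436
j=5: r + 4k = 1805.122636… → ⌈·⌉ = 1806
j=6: r + 5k = 2175.213545… → ⌈·⌉ = 2176
j=7: r + 6k = 2545.304454… → ⌈·⌉ = 2546
j=8: r + 7k = 2915.395363… → ⌈·⌉ = 2916
j=9: r + 8k = 3285.486272… → ⌈·⌉ = 3286
j=10: r + 9k = 3655.577181… → ⌈·⌉ = 3656
j=11: r + 10k = 4025.668090… → ⌈·⌉ = 4026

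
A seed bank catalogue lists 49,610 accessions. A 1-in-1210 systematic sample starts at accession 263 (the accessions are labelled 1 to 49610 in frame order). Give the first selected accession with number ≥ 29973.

30513

k = 1210
Steps past start: ⌈(29973 − 263)/1210⌉ = ⌈29710/1210⌉ = 25
Selected accession: 263 + 25×1210 = 30513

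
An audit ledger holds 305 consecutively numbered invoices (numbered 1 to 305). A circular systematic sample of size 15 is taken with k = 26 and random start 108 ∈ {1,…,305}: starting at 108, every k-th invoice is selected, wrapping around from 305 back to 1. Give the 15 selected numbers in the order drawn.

Selection 1: 108
Selection 2: 108 + 26 = 134
Selection 3: 134 + 26 = 160
Selection 4: 160 + 26 = 186
Selection 5: 186 + 26 = 212
Selection 6: 212 + 26 = 238
Selection 7: 238 + 26 = 264
Selection 8: 264 + 26 = 290
Selection 9: 290 + 26 = 316 → 316 − 305 = 11
Selection 10: 11 + 26 = 37
Selection 11: 37 + 26 = 63
Selection 12: 63 + 26 = 89
Selection 13: 89 + 26 = 115
Selection 14: 115 + 26 = 141
Selection 15: 141 + 26 = 167

108, 134, 160, 186, 212, 238, 264, 290, 11, 37, 63, 89, 115, 141, 167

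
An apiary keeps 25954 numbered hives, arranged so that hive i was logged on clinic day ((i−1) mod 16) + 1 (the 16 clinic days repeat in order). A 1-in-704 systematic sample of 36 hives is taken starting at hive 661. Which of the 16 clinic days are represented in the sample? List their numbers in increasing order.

Consecutive selections differ by k = 704, so their clinic day numbers differ by 704 mod 16 = 0.
gcd(704, 16) = 16, so the sample visits 16/16 = 1 distinct residues mod 16.
Start 661 is clinic day 5; the clinic days hit are 5.

5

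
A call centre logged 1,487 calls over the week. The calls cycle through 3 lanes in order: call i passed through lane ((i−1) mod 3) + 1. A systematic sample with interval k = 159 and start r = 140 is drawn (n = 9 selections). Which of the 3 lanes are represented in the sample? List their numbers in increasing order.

Consecutive selections differ by k = 159, so their lane numbers differ by 159 mod 3 = 0.
gcd(159, 3) = 3, so the sample visits 3/3 = 1 distinct residues mod 3.
Start 140 is lane 2; the lanes hit are 2.

2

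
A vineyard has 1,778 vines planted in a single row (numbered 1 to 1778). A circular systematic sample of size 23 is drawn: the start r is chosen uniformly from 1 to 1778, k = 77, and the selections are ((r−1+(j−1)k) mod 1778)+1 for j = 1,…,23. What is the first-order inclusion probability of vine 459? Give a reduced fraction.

23/1778

For each position j, as r ranges over 1…1778 the j-th selection hits every vine exactly once, so vine 459 is selected for exactly 23 of the 1778 starts.
Inclusion probability = 23/1778.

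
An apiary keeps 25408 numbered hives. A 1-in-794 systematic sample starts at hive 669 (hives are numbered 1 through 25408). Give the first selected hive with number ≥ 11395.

11785

k = 794
Steps past start: ⌈(11395 − 669)/794⌉ = ⌈10726/794⌉ = 14
Selected hive: 669 + 14×794 = 11785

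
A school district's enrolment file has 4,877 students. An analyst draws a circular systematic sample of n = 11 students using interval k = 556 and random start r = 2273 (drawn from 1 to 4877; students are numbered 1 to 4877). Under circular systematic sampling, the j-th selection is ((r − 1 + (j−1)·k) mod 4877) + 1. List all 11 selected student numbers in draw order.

Selection 1: 2273
Selection 2: 2273 + 556 = 2829
Selection 3: 2829 + 556 = 3385
Selection 4: 3385 + 556 = 3941
Selection 5: 3941 + 556 = 4497
Selection 6: 4497 + 556 = 5053 → 5053 − 4877 = 176
Selection 7: 176 + 556 = 732
Selection 8: 732 + 556 = 1288
Selection 9: 1288 + 556 = 1844
Selection 10: 1844 + 556 = 2400
Selection 11: 2400 + 556 = 2956

2273, 2829, 3385, 3941, 4497, 176, 732, 1288, 1844, 2400, 2956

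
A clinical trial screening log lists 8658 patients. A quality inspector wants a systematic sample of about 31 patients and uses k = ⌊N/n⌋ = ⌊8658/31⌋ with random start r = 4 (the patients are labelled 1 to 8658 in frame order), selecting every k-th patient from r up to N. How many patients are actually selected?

k = ⌊8658/31⌋ = 279
Achieved size = ⌊(8658 − 4)/279⌋ + 1 = ⌊8654/279⌋ + 1 = 31 + 1 = 32
(last selection: 4 + 31×279 = 8653 ≤ 8658; next would be 8932 > 8658)

32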